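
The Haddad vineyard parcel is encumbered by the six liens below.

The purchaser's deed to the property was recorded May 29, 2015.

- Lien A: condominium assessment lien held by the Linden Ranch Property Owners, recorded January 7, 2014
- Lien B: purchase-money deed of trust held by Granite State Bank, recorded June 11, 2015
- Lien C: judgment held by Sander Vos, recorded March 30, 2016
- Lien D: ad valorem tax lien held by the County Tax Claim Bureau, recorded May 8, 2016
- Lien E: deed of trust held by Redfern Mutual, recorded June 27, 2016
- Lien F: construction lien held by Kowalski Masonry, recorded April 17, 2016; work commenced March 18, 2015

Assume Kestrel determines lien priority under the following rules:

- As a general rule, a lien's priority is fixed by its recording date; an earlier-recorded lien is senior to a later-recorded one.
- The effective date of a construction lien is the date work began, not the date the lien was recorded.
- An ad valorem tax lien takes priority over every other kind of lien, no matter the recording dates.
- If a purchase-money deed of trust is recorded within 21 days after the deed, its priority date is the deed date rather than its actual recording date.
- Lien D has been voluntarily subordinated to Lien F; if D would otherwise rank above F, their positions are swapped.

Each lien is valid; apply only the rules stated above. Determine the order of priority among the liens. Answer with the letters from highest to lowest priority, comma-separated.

Effective dates after the stated exceptions: B's effective date is the deed date, May 29, 2015; F relates back to March 18, 2015 (work commenced).
As an ad valorem tax lien, D is senior to every other lien.
The other liens, earliest effective date first: A (January 7, 2014), F (March 18, 2015), B (May 29, 2015), C (March 30, 2016), E (June 27, 2016).
Because D would otherwise rank above F, the subordination swaps them.

F, A, D, B, C, E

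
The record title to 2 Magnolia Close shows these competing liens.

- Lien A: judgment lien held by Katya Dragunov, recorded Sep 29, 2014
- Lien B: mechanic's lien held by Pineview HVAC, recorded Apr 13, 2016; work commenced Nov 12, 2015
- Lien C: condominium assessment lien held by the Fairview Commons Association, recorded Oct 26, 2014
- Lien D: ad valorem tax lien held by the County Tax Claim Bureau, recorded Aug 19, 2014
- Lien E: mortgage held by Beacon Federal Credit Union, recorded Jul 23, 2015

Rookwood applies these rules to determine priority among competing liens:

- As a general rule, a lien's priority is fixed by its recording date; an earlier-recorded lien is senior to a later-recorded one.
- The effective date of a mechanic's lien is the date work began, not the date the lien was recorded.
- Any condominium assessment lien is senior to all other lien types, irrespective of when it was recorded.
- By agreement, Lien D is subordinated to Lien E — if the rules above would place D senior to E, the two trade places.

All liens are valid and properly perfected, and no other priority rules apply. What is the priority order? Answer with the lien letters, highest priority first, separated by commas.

C, E, A, D, B

Effective dates after the stated exceptions: B relates back to Nov 12, 2015 (work commenced).
C is a condominium assessment lien, so it outranks all other liens regardless of date.
Among the remaining liens, by effective date: D (Aug 19, 2014), A (Sep 29, 2014), E (Jul 23, 2015), B (Nov 12, 2015).
Because D would otherwise rank above E, the subordination swaps them.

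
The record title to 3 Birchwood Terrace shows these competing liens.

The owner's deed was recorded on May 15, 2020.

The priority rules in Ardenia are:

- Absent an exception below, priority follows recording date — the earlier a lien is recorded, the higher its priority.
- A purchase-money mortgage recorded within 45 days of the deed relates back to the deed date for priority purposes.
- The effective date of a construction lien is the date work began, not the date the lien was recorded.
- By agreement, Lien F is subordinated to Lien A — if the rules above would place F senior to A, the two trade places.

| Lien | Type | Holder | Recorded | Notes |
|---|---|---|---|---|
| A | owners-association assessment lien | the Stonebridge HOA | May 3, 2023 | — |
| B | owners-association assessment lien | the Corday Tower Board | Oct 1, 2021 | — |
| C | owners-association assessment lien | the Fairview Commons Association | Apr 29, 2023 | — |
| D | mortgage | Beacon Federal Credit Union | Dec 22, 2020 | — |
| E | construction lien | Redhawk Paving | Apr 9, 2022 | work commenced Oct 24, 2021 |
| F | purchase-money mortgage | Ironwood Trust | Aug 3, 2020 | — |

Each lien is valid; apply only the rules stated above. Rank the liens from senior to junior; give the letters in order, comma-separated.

A, D, B, E, C, F

Adjusting effective dates: E's effective date is Oct 24, 2021, when work began; F was recorded 80 days after the deed — beyond 45 days — so no relation-back applies.
By effective date: F (Aug 3, 2020), D (Dec 22, 2020), B (Oct 1, 2021), E (Oct 24, 2021), C (Apr 29, 2023), A (May 3, 2023).
F is senior to A before the subordination, so the two trade places.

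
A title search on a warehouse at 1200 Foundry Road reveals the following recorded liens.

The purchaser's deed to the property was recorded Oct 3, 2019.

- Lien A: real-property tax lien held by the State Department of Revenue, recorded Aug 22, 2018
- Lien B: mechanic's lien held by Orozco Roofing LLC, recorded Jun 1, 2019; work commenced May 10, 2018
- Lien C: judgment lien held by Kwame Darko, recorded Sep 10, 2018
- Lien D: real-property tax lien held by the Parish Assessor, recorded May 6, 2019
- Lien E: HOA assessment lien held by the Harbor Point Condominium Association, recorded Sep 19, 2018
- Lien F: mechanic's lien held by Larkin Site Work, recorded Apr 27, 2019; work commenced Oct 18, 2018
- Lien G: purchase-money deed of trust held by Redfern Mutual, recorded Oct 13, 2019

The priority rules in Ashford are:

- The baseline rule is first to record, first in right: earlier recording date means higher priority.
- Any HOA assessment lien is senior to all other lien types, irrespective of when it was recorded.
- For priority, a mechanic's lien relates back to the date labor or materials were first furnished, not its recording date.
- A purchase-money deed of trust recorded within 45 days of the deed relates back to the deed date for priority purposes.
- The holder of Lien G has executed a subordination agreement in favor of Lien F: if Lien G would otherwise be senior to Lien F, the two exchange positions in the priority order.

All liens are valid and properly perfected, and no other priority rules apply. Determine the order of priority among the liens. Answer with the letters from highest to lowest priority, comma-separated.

E, B, A, C, F, D, G

Effective dates: B is treated as recorded May 10, 2018, the work-commencement date; F is treated as recorded Oct 18, 2018, the work-commencement date; G's effective date is the deed date, Oct 3, 2019.
E, as an HOA assessment lien, has superpriority and ranks first.
Remaining liens by effective date: B (May 10, 2018), A (Aug 22, 2018), C (Sep 10, 2018), F (Oct 18, 2018), D (May 6, 2019), G (Oct 3, 2019).
Since G is not senior to F, the subordination leaves the order unchanged.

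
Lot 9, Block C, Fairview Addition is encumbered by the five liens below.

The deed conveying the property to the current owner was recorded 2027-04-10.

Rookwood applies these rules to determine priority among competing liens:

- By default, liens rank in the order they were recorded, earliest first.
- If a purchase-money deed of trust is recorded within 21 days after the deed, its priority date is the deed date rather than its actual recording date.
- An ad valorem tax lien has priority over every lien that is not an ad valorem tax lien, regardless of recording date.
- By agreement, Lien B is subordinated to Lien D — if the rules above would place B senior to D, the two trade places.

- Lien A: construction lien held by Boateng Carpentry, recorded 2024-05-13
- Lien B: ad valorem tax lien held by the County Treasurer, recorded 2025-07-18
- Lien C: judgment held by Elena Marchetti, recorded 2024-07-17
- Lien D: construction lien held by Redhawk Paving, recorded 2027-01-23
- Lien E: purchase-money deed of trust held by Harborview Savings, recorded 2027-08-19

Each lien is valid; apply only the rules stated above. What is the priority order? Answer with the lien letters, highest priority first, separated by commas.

First, effective dates: E was recorded 131 days after the deed — beyond 21 days — so no relation-back applies.
As an ad valorem tax lien, B is senior to every other lien.
Among the remaining liens, by effective date: A (2024-05-13), C (2024-07-17), D (2027-01-23), E (2027-08-19).
B is senior to D before the subordination, so the two trade places.

D, A, C, B, E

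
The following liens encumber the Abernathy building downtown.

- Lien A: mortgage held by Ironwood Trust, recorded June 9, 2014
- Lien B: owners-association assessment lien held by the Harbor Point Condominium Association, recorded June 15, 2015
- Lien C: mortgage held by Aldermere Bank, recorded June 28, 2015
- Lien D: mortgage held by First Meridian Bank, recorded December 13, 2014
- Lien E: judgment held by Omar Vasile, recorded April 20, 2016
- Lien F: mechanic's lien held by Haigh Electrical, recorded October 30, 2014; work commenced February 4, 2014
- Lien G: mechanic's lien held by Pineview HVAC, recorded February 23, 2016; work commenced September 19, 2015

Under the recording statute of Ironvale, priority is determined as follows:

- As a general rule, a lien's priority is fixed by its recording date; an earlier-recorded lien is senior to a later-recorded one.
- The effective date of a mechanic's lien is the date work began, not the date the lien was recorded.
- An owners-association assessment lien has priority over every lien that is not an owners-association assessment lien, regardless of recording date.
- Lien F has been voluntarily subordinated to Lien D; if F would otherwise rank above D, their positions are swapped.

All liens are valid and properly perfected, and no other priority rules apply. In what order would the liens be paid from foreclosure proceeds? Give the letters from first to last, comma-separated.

First, effective dates: F's effective date is February 4, 2014, when work began; G relates back to September 19, 2015 (work commenced).
B is an owners-association assessment lien, so it outranks all other liens regardless of date.
Ordering the rest by effective date: F (February 4, 2014), A (June 9, 2014), D (December 13, 2014), C (June 28, 2015), G (September 19, 2015), E (April 20, 2016).
F is senior to D before the subordination, so the two trade places.

B, D, A, F, C, G, E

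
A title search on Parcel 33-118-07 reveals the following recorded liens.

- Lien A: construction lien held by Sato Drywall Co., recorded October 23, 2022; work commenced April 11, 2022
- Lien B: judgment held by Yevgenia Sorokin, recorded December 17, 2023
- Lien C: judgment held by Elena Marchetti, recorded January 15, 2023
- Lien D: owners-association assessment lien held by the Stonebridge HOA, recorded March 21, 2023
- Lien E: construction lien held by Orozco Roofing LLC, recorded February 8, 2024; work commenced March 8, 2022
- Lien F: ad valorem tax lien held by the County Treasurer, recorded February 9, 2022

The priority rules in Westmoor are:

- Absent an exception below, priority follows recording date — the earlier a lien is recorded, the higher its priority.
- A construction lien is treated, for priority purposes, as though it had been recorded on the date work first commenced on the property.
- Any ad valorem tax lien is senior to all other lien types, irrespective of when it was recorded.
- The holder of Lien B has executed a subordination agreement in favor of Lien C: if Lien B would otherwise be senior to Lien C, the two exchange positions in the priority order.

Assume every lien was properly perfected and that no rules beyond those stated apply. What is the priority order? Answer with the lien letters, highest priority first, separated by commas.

F, E, A, C, D, B

Adjusting effective dates: A is treated as recorded April 11, 2022, the work-commencement date; E is treated as recorded March 8, 2022, the work-commencement date.
F is an ad valorem tax lien, so it outranks all other liens regardless of date.
Ordering the rest by effective date: E (March 8, 2022), A (April 11, 2022), C (January 15, 2023), D (March 21, 2023), B (December 17, 2023).
Since B is not senior to C, the subordination leaves the order unchanged.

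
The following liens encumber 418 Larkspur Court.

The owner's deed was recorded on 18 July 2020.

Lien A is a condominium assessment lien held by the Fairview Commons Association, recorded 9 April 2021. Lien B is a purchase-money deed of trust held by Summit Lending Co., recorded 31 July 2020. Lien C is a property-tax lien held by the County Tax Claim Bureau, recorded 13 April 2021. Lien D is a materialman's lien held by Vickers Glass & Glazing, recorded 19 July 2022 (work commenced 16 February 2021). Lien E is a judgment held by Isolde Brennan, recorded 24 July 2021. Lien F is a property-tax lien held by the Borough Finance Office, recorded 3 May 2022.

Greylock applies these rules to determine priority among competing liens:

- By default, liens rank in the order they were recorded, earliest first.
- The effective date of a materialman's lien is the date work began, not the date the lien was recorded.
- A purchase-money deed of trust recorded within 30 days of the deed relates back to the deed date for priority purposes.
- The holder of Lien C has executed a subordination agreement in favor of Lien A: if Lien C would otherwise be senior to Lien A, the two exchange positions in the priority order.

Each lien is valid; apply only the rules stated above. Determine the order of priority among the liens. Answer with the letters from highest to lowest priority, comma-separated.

B, D, A, C, E, F

Effective dates: B relates back to the deed date 18 July 2020; D relates back to 16 February 2021 (work commenced).
By effective date: B (18 July 2020), D (16 February 2021), A (9 April 2021), C (13 April 2021), E (24 July 2021), F (3 May 2022).
Since C is not senior to A, the subordination leaves the order unchanged.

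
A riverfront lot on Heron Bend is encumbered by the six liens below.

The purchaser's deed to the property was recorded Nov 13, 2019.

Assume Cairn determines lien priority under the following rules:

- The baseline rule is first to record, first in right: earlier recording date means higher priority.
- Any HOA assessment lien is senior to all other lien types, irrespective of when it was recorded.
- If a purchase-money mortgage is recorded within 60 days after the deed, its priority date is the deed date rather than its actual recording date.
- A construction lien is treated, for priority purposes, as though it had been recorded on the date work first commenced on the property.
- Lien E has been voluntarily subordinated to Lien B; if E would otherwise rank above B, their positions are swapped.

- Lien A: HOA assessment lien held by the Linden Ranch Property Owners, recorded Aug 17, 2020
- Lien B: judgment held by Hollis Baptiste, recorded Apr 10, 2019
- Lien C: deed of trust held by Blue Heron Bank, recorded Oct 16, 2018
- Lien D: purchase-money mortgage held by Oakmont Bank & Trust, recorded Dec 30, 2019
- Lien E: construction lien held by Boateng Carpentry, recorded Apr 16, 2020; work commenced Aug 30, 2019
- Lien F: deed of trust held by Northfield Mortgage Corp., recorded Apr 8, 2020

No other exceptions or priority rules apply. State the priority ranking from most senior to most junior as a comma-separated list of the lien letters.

A, C, B, E, D, F

Adjusting effective dates: D relates back to the deed date Nov 13, 2019; E's effective date is Aug 30, 2019, when work began.
A is an HOA assessment lien, so it outranks all other liens regardless of date.
Ordering the rest by effective date: C (Oct 16, 2018), B (Apr 10, 2019), E (Aug 30, 2019), D (Nov 13, 2019), F (Apr 8, 2020).
E is already junior to B, so the subordination agreement changes nothing.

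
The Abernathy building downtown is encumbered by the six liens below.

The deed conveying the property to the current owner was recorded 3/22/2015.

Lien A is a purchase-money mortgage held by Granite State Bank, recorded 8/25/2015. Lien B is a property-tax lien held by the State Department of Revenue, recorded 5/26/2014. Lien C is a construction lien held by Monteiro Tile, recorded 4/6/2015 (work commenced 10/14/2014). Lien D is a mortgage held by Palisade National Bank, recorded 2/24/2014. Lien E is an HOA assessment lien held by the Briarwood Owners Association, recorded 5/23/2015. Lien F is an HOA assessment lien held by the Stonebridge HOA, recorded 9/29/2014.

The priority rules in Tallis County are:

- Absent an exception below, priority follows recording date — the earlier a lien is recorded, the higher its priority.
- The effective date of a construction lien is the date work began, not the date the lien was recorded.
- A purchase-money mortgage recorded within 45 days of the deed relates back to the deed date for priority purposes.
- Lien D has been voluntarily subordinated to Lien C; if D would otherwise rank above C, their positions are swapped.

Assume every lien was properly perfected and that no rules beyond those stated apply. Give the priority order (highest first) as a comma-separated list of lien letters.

Adjusting effective dates: A missed the 45-day window (156 days after the deed), so its recording date stands; C's effective date is 10/14/2014, when work began.
By effective date: D (2/24/2014), B (5/26/2014), F (9/29/2014), C (10/14/2014), E (5/23/2015), A (8/25/2015).
D would otherwise be senior to C, so under the subordination agreement D and C exchange positions.

C, B, F, D, E, A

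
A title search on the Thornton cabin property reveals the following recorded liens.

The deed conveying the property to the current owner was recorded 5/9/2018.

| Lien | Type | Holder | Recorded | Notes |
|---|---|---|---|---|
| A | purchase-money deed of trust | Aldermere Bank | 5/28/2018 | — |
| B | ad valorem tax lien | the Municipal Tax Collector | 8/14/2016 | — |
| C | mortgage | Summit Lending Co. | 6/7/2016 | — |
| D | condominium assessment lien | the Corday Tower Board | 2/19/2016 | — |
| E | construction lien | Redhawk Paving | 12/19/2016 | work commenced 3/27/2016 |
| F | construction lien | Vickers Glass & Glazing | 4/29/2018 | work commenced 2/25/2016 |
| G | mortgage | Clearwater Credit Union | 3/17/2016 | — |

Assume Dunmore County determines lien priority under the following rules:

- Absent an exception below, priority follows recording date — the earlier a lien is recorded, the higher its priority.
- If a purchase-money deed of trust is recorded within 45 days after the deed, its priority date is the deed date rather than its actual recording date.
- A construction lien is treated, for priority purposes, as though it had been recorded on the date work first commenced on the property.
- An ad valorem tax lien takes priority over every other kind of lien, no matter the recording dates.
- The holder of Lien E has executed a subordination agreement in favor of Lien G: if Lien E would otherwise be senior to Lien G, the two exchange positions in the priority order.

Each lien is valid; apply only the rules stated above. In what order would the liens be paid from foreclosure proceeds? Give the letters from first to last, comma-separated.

Adjusting effective dates: A's effective date is the deed date, 5/9/2018; E is treated as recorded 3/27/2016, the work-commencement date; F relates back to 2/25/2016 (work commenced).
As an ad valorem tax lien, B is senior to every other lien.
Ordering the rest by effective date: D (2/19/2016), F (2/25/2016), G (3/17/2016), E (3/27/2016), C (6/7/2016), A (5/9/2018).
E is already junior to G, so the subordination agreement changes nothing.

B, D, F, G, E, C, A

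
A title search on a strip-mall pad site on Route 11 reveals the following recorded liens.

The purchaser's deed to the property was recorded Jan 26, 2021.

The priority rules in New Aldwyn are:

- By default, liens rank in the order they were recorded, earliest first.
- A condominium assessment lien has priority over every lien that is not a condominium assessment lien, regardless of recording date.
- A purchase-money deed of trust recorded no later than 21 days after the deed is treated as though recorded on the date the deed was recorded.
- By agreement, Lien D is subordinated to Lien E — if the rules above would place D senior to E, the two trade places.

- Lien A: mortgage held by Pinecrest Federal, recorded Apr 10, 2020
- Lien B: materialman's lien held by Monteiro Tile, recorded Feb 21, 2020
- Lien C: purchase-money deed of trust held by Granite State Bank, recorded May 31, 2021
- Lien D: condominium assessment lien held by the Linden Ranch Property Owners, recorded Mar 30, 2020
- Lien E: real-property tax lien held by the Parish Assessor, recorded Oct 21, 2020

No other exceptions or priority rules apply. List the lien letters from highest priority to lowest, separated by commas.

Effective dates: C was recorded 125 days after the deed — beyond 21 days — so no relation-back applies.
D, as a condominium assessment lien, has superpriority and ranks first.
Ordering the rest by effective date: B (Feb 21, 2020), A (Apr 10, 2020), E (Oct 21, 2020), C (May 31, 2021).
The subordination applies — D was senior to E — so D and E swap.

E, B, A, D, C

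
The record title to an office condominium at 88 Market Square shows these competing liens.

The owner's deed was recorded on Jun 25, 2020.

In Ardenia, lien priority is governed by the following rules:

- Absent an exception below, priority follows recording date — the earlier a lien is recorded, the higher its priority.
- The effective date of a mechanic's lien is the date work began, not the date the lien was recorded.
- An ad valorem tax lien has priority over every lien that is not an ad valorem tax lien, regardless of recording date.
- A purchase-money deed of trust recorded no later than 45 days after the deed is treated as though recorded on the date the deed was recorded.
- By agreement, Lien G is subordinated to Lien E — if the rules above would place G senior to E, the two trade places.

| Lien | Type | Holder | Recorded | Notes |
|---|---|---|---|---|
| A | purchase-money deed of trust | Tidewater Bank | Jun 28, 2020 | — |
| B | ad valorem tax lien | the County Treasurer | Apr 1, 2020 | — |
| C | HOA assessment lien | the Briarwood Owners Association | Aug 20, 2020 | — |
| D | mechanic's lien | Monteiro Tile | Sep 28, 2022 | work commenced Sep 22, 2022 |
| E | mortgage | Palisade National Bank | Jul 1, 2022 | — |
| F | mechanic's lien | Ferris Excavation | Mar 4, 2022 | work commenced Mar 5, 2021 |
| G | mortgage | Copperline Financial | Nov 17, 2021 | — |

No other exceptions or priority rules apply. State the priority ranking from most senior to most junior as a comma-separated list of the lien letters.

Effective dates: A's effective date is the deed date, Jun 25, 2020; D relates back to Sep 22, 2022 (work commenced); F relates back to Mar 5, 2021 (work commenced).
B, as an ad valorem tax lien, has superpriority and ranks first.
Ordering the rest by effective date: A (Jun 25, 2020), C (Aug 20, 2020), F (Mar 5, 2021), G (Nov 17, 2021), E (Jul 1, 2022), D (Sep 22, 2022).
Because G would otherwise rank above E, the subordination swaps them.

B, A, C, F, E, G, D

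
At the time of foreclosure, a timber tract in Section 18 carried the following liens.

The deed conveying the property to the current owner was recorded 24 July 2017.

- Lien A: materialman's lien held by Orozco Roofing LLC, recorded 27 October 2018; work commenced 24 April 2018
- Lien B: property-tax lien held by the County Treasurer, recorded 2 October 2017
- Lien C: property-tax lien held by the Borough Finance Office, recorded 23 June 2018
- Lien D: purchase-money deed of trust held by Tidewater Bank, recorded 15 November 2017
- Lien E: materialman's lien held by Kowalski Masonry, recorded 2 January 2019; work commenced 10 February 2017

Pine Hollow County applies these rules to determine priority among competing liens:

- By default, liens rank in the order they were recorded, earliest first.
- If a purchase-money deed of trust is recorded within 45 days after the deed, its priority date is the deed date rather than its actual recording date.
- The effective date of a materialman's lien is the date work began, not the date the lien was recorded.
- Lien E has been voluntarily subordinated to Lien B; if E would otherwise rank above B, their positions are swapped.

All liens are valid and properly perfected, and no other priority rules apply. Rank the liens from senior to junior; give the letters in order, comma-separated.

Effective dates after the stated exceptions: A is treated as recorded 24 April 2018, the work-commencement date; D missed the 45-day window (114 days after the deed), so its recording date stands; E relates back to 10 February 2017 (work commenced).
Sorted by effective date: E (10 February 2017), B (2 October 2017), D (15 November 2017), A (24 April 2018), C (23 June 2018).
E would otherwise be senior to B, so under the subordination agreement E and B exchange positions.

B, E, D, A, C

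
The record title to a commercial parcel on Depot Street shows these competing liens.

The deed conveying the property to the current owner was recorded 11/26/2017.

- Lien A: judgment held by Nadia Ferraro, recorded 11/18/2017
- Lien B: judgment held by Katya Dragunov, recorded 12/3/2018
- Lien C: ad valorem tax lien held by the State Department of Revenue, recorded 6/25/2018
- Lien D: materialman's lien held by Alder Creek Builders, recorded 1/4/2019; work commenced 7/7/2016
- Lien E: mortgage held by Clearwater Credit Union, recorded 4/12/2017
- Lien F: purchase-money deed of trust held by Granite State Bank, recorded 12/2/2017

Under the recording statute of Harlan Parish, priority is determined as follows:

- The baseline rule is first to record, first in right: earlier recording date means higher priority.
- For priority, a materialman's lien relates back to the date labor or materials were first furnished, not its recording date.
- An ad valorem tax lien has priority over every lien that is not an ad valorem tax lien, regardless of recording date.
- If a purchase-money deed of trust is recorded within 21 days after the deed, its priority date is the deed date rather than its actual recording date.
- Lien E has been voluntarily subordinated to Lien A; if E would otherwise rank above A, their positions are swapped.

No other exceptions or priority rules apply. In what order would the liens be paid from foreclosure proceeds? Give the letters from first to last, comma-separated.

Effective dates after the stated exceptions: D's effective date is 7/7/2016, when work began; F was recorded within the 21-day window, so its effective date is the deed date 11/26/2017.
As an ad valorem tax lien, C is senior to every other lien.
Among the remaining liens, by effective date: D (7/7/2016), E (4/12/2017), A (11/18/2017), F (11/26/2017), B (12/3/2018).
The subordination applies — E was senior to A — so E and A swap.

C, D, A, E, F, B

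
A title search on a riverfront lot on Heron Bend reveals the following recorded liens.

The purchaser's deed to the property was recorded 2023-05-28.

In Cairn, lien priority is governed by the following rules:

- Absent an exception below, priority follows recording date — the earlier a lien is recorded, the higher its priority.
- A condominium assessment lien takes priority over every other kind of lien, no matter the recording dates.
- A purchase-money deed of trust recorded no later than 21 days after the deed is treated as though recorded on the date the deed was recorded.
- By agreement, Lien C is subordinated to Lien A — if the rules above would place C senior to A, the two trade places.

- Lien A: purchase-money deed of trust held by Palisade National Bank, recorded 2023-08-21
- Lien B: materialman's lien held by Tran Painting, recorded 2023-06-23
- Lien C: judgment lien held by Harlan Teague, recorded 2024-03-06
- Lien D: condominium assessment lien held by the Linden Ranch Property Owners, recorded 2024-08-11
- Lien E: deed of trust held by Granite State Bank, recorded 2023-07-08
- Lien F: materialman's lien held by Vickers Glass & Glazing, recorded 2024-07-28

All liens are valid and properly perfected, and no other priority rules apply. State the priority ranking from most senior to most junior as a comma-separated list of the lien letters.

D, B, E, A, C, F

Effective dates after the stated exceptions: A missed the 21-day window (85 days after the deed), so its recording date stands.
As a condominium assessment lien, D is senior to every other lien.
Remaining liens by effective date: B (2023-06-23), E (2023-07-08), A (2023-08-21), C (2024-03-06), F (2024-07-28).
C already ranks below A; the subordination has no effect.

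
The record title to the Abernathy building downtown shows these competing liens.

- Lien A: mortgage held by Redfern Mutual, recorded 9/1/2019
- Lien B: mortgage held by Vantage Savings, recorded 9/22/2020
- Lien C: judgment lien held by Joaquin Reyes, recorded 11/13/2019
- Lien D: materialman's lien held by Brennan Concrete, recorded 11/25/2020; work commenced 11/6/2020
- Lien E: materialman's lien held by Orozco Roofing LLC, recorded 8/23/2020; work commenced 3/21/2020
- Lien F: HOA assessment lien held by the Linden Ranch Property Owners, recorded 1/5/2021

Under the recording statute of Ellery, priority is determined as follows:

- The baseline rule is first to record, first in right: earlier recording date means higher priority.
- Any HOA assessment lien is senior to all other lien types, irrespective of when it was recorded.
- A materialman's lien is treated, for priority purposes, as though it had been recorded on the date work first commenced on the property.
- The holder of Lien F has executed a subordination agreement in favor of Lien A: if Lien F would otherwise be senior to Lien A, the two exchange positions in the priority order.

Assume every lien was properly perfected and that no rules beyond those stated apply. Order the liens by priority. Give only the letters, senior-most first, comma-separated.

A, F, C, E, B, D

Adjusting effective dates: D is treated as recorded 11/6/2020, the work-commencement date; E's effective date is 3/21/2020, when work began.
F is an HOA assessment lien, so it outranks all other liens regardless of date.
Ordering the rest by effective date: A (9/1/2019), C (11/13/2019), E (3/21/2020), B (9/22/2020), D (11/6/2020).
The subordination applies — F was senior to A — so F and A swap.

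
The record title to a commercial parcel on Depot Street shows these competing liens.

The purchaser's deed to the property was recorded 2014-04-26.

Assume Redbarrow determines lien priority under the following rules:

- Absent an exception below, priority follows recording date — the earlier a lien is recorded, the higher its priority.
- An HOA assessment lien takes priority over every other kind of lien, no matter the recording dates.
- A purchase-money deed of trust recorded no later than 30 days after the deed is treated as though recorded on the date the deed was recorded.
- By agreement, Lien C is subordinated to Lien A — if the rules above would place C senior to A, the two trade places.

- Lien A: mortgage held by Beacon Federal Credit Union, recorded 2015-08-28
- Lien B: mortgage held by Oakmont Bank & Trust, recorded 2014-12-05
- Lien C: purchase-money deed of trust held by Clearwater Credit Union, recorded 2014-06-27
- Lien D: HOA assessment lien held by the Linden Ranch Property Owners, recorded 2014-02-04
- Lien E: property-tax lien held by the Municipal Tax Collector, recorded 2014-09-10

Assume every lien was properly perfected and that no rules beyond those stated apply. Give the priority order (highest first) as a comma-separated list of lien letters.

Effective dates after the stated exceptions: C missed the 30-day window (62 days after the deed), so its recording date stands.
As an HOA assessment lien, D is senior to every other lien.
Among the remaining liens, by effective date: C (2014-06-27), E (2014-09-10), B (2014-12-05), A (2015-08-28).
Because C would otherwise rank above A, the subordination swaps them.

D, A, E, B, C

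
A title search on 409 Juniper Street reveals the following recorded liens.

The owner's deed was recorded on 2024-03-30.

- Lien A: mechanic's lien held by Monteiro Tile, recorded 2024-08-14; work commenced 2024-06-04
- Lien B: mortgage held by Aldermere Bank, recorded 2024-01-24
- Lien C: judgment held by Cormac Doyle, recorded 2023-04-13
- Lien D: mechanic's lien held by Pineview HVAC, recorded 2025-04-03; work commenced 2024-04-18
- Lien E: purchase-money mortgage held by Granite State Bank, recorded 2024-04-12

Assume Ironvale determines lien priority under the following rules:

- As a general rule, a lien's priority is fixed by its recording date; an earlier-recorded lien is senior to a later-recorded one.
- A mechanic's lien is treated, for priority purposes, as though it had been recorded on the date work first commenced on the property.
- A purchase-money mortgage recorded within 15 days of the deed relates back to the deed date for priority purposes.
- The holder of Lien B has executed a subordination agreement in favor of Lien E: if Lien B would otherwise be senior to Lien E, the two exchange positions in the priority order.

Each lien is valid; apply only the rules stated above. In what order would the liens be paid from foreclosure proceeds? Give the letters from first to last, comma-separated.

First, effective dates: A's effective date is 2024-06-04, when work began; D relates back to 2024-04-18 (work commenced); E's effective date is the deed date, 2024-03-30.
By effective date, earliest first: C (2023-04-13), B (2024-01-24), E (2024-03-30), D (2024-04-18), A (2024-06-04).
B is senior to E before the subordination, so the two trade places.

C, E, B, D, A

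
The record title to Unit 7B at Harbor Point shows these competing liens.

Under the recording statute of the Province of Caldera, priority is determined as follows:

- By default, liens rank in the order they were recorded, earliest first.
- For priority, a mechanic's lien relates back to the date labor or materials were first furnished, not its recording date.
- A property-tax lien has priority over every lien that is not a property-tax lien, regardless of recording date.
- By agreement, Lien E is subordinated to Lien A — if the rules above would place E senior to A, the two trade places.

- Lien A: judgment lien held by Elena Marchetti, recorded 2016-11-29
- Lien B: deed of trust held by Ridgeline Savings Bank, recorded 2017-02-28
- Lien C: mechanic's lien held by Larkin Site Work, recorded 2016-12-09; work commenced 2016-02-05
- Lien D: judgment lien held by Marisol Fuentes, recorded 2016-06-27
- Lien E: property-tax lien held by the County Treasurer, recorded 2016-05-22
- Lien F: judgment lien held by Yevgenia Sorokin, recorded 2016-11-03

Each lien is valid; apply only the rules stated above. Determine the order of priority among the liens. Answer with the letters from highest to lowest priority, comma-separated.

A, C, D, F, E, B

Effective dates after the stated exceptions: C is treated as recorded 2016-02-05, the work-commencement date.
As a property-tax lien, E is senior to every other lien.
Remaining liens by effective date: C (2016-02-05), D (2016-06-27), F (2016-11-03), A (2016-11-29), B (2017-02-28).
The subordination applies — E was senior to A — so E and A swap.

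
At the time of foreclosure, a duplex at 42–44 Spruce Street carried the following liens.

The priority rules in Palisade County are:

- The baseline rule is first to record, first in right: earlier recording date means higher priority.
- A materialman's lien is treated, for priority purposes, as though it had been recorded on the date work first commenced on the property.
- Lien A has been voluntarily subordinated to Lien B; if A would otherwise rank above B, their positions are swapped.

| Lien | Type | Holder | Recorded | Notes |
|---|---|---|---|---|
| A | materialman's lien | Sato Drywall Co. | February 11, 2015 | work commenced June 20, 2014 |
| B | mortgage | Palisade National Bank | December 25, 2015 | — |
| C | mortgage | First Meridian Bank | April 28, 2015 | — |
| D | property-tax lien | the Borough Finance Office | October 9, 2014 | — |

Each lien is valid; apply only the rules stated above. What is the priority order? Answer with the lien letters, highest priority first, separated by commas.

Adjusting effective dates: A relates back to June 20, 2014 (work commenced).
Sorted by effective date: A (June 20, 2014), D (October 9, 2014), C (April 28, 2015), B (December 25, 2015).
The subordination applies — A was senior to B — so A and B swap.

B, D, C, A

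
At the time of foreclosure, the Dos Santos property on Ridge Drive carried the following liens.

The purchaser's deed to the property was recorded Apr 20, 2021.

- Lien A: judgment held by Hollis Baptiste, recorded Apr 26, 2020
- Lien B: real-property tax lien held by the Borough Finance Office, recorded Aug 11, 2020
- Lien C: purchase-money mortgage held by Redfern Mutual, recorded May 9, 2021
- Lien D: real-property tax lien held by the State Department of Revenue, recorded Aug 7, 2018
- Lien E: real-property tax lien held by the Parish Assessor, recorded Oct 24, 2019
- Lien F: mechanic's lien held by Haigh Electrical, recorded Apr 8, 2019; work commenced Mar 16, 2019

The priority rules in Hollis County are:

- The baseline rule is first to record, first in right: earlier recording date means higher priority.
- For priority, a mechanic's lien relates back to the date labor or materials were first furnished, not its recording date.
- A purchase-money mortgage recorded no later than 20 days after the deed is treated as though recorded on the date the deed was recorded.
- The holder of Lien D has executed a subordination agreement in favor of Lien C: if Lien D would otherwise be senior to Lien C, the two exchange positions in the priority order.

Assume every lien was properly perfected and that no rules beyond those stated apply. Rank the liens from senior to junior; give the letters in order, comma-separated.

Effective dates after the stated exceptions: C relates back to the deed date Apr 20, 2021; F relates back to Mar 16, 2019 (work commenced).
Ordering by effective date: D (Aug 7, 2018), F (Mar 16, 2019), E (Oct 24, 2019), A (Apr 26, 2020), B (Aug 11, 2020), C (Apr 20, 2021).
D would otherwise be senior to C, so under the subordination agreement D and C exchange positions.

C, F, E, A, B, D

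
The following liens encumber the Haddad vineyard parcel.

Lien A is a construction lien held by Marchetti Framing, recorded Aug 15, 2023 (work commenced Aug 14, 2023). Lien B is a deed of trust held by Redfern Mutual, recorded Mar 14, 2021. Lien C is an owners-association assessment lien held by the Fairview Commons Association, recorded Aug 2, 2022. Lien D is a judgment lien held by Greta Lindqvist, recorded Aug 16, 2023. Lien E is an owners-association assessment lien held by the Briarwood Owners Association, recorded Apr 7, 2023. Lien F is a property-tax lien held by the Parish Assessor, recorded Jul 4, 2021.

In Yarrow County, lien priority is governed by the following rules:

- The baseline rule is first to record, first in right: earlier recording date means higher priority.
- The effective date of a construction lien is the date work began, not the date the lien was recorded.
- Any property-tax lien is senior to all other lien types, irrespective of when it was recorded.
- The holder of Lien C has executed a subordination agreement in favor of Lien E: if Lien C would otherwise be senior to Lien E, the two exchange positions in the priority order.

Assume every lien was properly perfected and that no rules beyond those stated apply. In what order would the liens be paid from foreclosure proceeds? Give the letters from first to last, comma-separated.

F, B, E, C, A, D

Effective dates: A's effective date is Aug 14, 2023, when work began.
F is a property-tax lien, so it outranks all other liens regardless of date.
Remaining liens by effective date: B (Mar 14, 2021), C (Aug 2, 2022), E (Apr 7, 2023), A (Aug 14, 2023), D (Aug 16, 2023).
Because C would otherwise rank above E, the subordination swaps them.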